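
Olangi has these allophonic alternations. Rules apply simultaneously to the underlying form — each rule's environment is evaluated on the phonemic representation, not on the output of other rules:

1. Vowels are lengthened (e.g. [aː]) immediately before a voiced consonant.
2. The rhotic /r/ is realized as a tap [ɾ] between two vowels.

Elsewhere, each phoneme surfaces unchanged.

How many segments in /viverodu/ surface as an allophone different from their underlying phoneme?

Segments that undergo a rule: /i/ → [iː] (rule 1); /e/ → [eː] (rule 1); /r/ → [ɾ] (rule 2); /o/ → [oː] (rule 1).
All other segments surface unchanged.

4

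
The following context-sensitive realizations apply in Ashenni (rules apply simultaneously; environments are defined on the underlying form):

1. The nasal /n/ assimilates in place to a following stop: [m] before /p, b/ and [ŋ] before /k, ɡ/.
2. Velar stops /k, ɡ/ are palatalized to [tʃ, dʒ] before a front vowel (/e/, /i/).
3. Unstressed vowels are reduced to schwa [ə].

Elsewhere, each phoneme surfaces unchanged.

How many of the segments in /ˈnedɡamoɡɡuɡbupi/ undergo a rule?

5

Segments that undergo a rule: /a/ → [ə] (rule 3); /o/ → [ə] (rule 3); /u/ → [ə] (rule 3); /u/ → [ə] (rule 3); /i/ → [ə] (rule 3).
All other segments surface unchanged.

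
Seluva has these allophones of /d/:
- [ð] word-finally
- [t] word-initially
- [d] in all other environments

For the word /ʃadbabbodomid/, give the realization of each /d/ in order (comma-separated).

Occurrence 1 (position 3): no conditioning environment matches → elsewhere allophone [d].
Occurrence 2 (position 9): no conditioning environment matches → elsewhere allophone [d].
Occurrence 3 (position 13): word-finally → [ð].

[d], [d], [ð]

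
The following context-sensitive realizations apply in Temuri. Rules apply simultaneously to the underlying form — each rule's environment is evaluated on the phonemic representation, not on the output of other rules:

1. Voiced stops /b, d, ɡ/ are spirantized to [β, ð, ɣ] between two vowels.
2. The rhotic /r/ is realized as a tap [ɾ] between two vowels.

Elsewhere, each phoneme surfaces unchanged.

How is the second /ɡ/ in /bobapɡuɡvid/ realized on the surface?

/ɡ/ (between /u/ and /v/) fails the environment for rule 1, so it stays [ɡ].

[ɡ]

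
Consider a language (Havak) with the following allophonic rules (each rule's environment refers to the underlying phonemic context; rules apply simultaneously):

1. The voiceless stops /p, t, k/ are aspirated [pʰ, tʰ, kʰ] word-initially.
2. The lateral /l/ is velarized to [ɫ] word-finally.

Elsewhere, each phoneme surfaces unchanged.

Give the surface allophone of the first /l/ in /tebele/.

[l]

/l/ — between /e/ and /e/; rule 2 does not apply here → [l].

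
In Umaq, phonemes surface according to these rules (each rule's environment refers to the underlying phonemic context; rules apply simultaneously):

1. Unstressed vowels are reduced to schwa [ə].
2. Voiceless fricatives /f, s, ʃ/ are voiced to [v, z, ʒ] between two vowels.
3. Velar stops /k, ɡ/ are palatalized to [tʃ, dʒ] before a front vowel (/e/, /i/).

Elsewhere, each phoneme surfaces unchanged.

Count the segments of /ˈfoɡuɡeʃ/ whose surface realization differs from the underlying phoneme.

3

Segments that undergo a rule: /u/ → [ə] (rule 1); /ɡ/ → [dʒ] (rule 3); /e/ → [ə] (rule 1).
All other segments surface unchanged.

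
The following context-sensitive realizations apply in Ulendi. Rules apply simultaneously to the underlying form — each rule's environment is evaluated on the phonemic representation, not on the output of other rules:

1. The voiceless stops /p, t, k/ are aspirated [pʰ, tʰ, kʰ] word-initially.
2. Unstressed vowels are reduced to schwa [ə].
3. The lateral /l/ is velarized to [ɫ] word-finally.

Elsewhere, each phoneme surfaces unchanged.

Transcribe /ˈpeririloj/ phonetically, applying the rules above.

[ˈpʰerərələj]

/p/ meets the environment for rule 1 (word-initially) → [pʰ].
/e/ (between /p/ and /r/) is in the target of rule 2 but the environment (in an unstressed syllable) is not met → [e].
/r/ (between /e/ and /i/): no rule targets it → [r].
/i/ meets the environment for rule 2 (in an unstressed syllable) → [ə].
/r/ (between /i/ and /i/): no rule targets it → [r].
/i/ — between /r/ and /l/, in an unstressed syllable — surfaces as [ə] (rule 2).
/l/ — between /i/ and /o/; rule 3 does not apply here → [l].
/o/ meets the environment for rule 2 (in an unstressed syllable) → [ə].
/j/ (word-final): no rule targets it → [j].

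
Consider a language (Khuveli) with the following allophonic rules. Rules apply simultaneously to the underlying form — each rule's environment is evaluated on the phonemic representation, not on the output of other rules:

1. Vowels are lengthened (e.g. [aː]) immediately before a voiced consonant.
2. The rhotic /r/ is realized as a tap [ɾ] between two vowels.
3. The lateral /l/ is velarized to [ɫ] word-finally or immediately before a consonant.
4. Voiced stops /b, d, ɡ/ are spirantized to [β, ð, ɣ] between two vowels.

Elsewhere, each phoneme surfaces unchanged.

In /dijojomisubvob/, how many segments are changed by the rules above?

5

Segments that undergo a rule: /i/ → [iː] (rule 1); /o/ → [oː] (rule 1); /o/ → [oː] (rule 1); /u/ → [uː] (rule 1); /o/ → [oː] (rule 1).
All other segments surface unchanged.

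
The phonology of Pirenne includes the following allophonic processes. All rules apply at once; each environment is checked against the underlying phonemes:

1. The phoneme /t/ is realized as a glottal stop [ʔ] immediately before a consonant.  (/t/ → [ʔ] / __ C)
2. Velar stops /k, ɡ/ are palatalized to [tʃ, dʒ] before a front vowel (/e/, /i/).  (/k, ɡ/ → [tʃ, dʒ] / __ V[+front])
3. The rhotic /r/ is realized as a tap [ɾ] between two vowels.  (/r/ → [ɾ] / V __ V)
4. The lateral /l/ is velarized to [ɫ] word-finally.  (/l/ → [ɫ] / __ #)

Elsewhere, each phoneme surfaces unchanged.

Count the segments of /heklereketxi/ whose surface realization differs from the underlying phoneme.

Segments that undergo a rule: /r/ → [ɾ] (rule 3); /k/ → [tʃ] (rule 2); /t/ → [ʔ] (rule 1).
All other segments surface unchanged.

3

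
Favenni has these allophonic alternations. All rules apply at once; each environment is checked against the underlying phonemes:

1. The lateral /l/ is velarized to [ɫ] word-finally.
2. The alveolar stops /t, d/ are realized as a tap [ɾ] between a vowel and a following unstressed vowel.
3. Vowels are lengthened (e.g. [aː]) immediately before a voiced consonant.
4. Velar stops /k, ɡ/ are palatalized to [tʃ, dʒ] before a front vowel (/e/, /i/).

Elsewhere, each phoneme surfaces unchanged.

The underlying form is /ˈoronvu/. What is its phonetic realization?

Rule 3 applies to /o/ (word-initial: before a voiced consonant) → [oː].
/o/ — between /r/ and /n/, before a voiced consonant — surfaces as [oː] (rule 3).
/u/ (word-final) fails the environment for rule 3, so it stays [u].

[ˈoːroːnvu]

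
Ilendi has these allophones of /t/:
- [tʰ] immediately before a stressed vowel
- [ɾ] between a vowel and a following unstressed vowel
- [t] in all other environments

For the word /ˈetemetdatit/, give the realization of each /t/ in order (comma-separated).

Occurrence 1 (position 2): between a vowel and an unstressed vowel → [ɾ].
Occurrence 2 (position 6): no conditioning environment matches → elsewhere allophone [t].
Occurrence 3 (position 9): between a vowel and an unstressed vowel → [ɾ].
Occurrence 4 (position 11): no conditioning environment matches → elsewhere allophone [t].

[ɾ], [t], [ɾ], [t]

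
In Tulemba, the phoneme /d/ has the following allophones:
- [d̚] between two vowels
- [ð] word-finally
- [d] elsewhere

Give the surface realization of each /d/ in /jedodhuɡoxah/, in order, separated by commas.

[d̚], [d]

Occurrence 1 (position 3): between two vowels → [d̚].
Occurrence 2 (position 5): no conditioning environment matches → elsewhere allophone [d].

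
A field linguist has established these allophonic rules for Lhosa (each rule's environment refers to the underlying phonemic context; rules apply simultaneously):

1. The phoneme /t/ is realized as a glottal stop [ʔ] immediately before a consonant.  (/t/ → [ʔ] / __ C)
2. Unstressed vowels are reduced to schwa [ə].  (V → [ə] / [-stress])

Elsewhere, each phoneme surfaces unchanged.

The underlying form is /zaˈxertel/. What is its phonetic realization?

[zəˈxertəl]

/a/ — between /z/ and /x/, in an unstressed syllable — surfaces as [ə] (rule 2).
/e/ (between /x/ and /r/) is in the target of rule 2 but the environment (in an unstressed syllable) is not met → [e].
/t/ (between /r/ and /e/) is in the target of rule 1 but the environment (immediately before a consonant) is not met → [t].
/e/ — between /t/ and /l/, in an unstressed syllable — surfaces as [ə] (rule 2).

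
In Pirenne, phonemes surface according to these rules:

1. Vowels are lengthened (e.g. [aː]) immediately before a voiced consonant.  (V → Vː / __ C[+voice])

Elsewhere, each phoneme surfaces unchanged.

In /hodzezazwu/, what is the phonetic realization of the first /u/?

/u/ — word-final; rule 1 does not apply here → [u].

[u]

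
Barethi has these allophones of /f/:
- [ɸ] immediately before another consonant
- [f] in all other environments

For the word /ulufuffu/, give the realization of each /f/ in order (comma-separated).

[f], [ɸ], [f]

Occurrence 1 (position 4): no conditioning environment matches → elsewhere allophone [f].
Occurrence 2 (position 6): immediately before another consonant → [ɸ].
Occurrence 3 (position 7): no conditioning environment matches → elsewhere allophone [f].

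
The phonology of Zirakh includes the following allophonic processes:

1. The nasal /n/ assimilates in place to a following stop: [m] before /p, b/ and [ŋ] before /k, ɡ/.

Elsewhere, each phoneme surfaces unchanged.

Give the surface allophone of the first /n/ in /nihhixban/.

/n/ — word-initial; rule 1 does not apply here → [n].

[n]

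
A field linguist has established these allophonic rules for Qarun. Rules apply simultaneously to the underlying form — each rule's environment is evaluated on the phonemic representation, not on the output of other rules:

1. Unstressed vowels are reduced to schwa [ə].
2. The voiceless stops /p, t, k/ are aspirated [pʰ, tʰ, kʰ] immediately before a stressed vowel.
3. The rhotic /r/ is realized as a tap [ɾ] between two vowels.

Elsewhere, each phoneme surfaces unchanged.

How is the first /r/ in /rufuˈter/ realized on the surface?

/r/ (word-initial): rule 3 targets it, but not between two vowels → unchanged [r].

[r]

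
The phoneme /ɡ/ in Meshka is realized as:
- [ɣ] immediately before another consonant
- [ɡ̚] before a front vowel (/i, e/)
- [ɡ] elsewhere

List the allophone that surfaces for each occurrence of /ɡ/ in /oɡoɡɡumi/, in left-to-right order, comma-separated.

[ɡ], [ɣ], [ɡ]

Occurrence 1 (position 2): no conditioning environment matches → elsewhere allophone [ɡ].
Occurrence 2 (position 4): immediately before another consonant → [ɣ].
Occurrence 3 (position 5): no conditioning environment matches → elsewhere allophone [ɡ].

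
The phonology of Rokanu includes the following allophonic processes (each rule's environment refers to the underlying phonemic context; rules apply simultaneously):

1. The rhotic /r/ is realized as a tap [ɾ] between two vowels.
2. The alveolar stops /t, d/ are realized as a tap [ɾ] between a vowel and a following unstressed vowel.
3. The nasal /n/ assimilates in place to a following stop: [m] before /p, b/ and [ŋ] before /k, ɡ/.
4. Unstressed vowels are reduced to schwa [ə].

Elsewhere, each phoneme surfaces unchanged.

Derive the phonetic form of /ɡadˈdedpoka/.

[ɡədˈdedpəkə]

/a/ (between /ɡ/ and /d/): in an unstressed syllable, so rule 4 applies → [ə].
/d/ (between /a/ and /d/) is in the target of rule 2 but the environment (between a vowel and a following unstressed vowel) is not met → [d].
/d/ (between /d/ and /e/): rule 2 targets it, but not between a vowel and a following unstressed vowel → unchanged [d].
/e/ (between /d/ and /d/): rule 4 targets it, but not in an unstressed syllable → unchanged [e].
/d/ (between /e/ and /p/) is in the target of rule 2 but the environment (between a vowel and a following unstressed vowel) is not met → [d].
/o/ — between /p/ and /k/, in an unstressed syllable — surfaces as [ə] (rule 4).
/a/ (word-final): in an unstressed syllable, so rule 4 applies → [ə].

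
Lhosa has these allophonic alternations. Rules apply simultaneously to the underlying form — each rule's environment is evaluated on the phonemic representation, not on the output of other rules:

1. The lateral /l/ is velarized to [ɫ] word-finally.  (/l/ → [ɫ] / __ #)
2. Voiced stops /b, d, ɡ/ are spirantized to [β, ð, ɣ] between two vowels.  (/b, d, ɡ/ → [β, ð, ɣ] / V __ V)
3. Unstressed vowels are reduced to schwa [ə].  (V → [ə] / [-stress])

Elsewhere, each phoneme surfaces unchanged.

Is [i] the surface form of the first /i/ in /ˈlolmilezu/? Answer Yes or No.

No

/i/ (between /m/ and /l/): in an unstressed syllable, so rule 3 applies → [ə].
The actual realization is [ə], not [i].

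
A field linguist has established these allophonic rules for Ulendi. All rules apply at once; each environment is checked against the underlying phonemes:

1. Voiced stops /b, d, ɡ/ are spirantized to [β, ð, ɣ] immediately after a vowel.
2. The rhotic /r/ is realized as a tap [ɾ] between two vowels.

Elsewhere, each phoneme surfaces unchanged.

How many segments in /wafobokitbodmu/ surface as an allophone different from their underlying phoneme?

Segments that undergo a rule: /b/ → [β] (rule 1); /d/ → [ð] (rule 1).
All other segments surface unchanged.

2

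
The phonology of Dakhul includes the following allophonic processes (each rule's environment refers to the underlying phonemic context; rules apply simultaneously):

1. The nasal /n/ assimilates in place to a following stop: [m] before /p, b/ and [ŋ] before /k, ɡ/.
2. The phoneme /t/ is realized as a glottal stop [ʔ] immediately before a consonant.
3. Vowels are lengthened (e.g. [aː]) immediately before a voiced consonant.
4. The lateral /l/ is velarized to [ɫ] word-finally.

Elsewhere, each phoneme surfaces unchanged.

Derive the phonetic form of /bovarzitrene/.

[boːvaːrziʔreːne]

/o/ — between /b/ and /v/, before a voiced consonant — surfaces as [oː] (rule 3).
/a/ (between /v/ and /r/): before a voiced consonant, so rule 3 applies → [aː].
/i/ (between /z/ and /t/): rule 3 targets it, but not before a voiced consonant → unchanged [i].
/t/ (between /i/ and /r/) occurs immediately before a consonant → [ʔ] by rule 2.
/e/ (between /r/ and /n/) occurs before a voiced consonant → [eː] by rule 3.
/n/ (between /e/ and /e/) is in the target of rule 1 but the environment (before a labial or velar stop) is not met → [n].
/e/ (word-final): rule 3 targets it, but not before a voiced consonant → unchanged [e].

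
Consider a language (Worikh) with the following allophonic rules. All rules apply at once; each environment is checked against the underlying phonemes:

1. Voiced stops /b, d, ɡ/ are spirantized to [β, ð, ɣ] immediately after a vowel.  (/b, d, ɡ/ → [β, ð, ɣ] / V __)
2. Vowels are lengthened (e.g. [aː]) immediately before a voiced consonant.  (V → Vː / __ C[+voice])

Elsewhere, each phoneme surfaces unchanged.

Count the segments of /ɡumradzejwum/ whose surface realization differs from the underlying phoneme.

Segments that undergo a rule: /u/ → [uː] (rule 2); /a/ → [aː] (rule 2); /d/ → [ð] (rule 1); /e/ → [eː] (rule 2); /u/ → [uː] (rule 2).
All other segments surface unchanged.

5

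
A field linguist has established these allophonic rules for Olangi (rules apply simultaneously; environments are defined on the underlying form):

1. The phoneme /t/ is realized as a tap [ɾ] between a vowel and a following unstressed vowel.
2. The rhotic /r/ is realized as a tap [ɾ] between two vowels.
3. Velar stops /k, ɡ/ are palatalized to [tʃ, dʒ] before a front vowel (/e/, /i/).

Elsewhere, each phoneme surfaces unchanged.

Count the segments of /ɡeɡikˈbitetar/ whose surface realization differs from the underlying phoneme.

Segments that undergo a rule: /ɡ/ → [dʒ] (rule 3); /ɡ/ → [dʒ] (rule 3); /t/ → [ɾ] (rule 1); /t/ → [ɾ] (rule 1).
All other segments surface unchanged.

4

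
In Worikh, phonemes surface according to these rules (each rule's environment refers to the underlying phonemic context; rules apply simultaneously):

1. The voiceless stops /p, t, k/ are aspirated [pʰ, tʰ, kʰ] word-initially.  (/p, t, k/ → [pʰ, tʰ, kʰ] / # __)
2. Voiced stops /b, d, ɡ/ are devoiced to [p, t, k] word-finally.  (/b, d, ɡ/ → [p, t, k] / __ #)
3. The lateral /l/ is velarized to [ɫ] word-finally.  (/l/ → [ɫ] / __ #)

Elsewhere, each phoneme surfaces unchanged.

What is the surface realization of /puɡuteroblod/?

/p/ meets the environment for rule 1 (word-initially) → [pʰ].
/ɡ/ — between /u/ and /u/; rule 2 does not apply here → [ɡ].
/t/ — between /u/ and /e/; rule 1 does not apply here → [t].
/b/ — between /o/ and /l/; rule 2 does not apply here → [b].
/l/ (between /b/ and /o/): rule 3 targets it, but not word-finally → unchanged [l].
/d/ — word-final, word-finally — surfaces as [t] (rule 2).

[pʰuɡuteroblot]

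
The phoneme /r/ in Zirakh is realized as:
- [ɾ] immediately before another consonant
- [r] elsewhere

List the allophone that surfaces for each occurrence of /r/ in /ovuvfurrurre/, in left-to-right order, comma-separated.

Occurrence 1 (position 7): immediately before another consonant → [ɾ].
Occurrence 2 (position 8): no conditioning environment matches → elsewhere allophone [r].
Occurrence 3 (position 10): immediately before another consonant → [ɾ].
Occurrence 4 (position 11): no conditioning environment matches → elsewhere allophone [r].

[ɾ], [r], [ɾ], [r]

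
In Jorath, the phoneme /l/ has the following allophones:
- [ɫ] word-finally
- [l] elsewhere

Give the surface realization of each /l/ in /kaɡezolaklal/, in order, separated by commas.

[l], [l], [ɫ]

Occurrence 1 (position 7): no conditioning environment matches → elsewhere allophone [l].
Occurrence 2 (position 10): no conditioning environment matches → elsewhere allophone [l].
Occurrence 3 (position 12): word-finally → [ɫ].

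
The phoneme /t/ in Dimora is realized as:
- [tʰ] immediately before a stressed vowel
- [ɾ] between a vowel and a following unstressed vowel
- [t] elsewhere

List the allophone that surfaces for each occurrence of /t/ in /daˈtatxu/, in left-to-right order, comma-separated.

[tʰ], [t]

Occurrence 1 (position 3): immediately before a stressed vowel → [tʰ].
Occurrence 2 (position 5): no conditioning environment matches → elsewhere allophone [t].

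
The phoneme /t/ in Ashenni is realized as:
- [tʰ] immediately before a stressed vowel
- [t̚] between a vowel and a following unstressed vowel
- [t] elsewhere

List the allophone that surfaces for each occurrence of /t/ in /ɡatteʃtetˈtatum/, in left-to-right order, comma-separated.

[t], [t], [t], [t], [tʰ], [t̚]

Occurrence 1 (position 3): no conditioning environment matches → elsewhere allophone [t].
Occurrence 2 (position 4): no conditioning environment matches → elsewhere allophone [t].
Occurrence 3 (position 7): no conditioning environment matches → elsewhere allophone [t].
Occurrence 4 (position 9): no conditioning environment matches → elsewhere allophone [t].
Occurrence 5 (position 10): immediately before a stressed vowel → [tʰ].
Occurrence 6 (position 12): between a vowel and a following unstressed vowel → [t̚].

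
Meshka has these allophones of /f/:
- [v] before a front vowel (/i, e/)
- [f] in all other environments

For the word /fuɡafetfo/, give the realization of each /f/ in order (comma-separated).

Occurrence 1 (position 1): no conditioning environment matches → elsewhere allophone [f].
Occurrence 2 (position 5): before a front vowel (/i, e/) → [v].
Occurrence 3 (position 8): no conditioning environment matches → elsewhere allophone [f].

[f], [v], [f]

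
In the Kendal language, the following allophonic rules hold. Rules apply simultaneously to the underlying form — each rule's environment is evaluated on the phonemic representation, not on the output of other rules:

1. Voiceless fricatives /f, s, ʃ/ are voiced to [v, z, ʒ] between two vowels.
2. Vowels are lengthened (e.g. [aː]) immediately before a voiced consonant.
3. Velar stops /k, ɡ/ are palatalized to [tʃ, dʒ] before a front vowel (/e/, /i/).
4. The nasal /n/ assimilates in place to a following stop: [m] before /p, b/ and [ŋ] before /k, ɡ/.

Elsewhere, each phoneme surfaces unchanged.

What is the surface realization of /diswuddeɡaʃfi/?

/d/ (word-initial): no rule targets it → [d].
/i/ (between /d/ and /s/) is in the target of rule 2 but the environment (before a voiced consonant) is not met → [i].
/s/ (between /i/ and /w/): rule 1 targets it, but not between two vowels → unchanged [s].
/w/ — not in any rule's target class → [w].
/u/ (between /w/ and /d/) occurs before a voiced consonant → [uː] by rule 2.
/d/ (between /u/ and /d/) is unaffected → [d].
/d/ — not in any rule's target class → [d].
/e/ (between /d/ and /ɡ/): before a voiced consonant, so rule 2 applies → [eː].
/ɡ/ (between /e/ and /a/) is in the target of rule 3 but the environment (before a front vowel) is not met → [ɡ].
/a/ (between /ɡ/ and /ʃ/) fails the environment for rule 2, so it stays [a].
/ʃ/ (between /a/ and /f/) is in the target of rule 1 but the environment (between two vowels) is not met → [ʃ].
/f/ (between /ʃ/ and /i/): rule 1 targets it, but not between two vowels → unchanged [f].
/i/ (word-final) is in the target of rule 2 but the environment (before a voiced consonant) is not met → [i].

[diswuːddeːɡaʃfi]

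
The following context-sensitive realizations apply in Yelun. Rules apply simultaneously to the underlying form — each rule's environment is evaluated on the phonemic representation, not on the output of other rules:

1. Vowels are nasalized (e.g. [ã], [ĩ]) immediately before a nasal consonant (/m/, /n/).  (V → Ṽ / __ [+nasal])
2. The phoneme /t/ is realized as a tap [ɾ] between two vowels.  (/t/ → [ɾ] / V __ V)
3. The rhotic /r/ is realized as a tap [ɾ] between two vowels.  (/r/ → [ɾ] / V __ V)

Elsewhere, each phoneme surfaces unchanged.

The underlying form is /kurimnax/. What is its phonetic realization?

[kuɾĩmnax]

/u/ (between /k/ and /r/) fails the environment for rule 1, so it stays [u].
/r/ (between /u/ and /i/) occurs between two vowels → [ɾ] by rule 3.
Rule 1 applies to /i/ (between /r/ and /m/: before a nasal consonant) → [ĩ].
/a/ — between /n/ and /x/; rule 1 does not apply here → [a].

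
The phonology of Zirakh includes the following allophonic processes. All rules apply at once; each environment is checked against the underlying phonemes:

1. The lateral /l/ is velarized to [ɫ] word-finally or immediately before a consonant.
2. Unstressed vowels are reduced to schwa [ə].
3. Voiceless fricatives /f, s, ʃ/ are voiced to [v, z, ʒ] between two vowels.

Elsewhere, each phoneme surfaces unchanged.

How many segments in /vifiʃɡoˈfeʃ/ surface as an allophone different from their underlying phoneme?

5

Segments that undergo a rule: /i/ → [ə] (rule 2); /f/ → [v] (rule 3); /i/ → [ə] (rule 2); /o/ → [ə] (rule 2); /f/ → [v] (rule 3).
All other segments surface unchanged.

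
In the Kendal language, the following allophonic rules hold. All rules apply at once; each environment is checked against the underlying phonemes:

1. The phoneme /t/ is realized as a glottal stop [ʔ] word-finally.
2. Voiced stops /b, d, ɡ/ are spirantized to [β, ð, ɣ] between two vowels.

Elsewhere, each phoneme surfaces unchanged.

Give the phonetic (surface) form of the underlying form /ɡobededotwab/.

/ɡ/ — word-initial; rule 2 does not apply here → [ɡ].
/o/ (between /ɡ/ and /b/) is unaffected → [o].
/b/ (between /o/ and /e/) occurs between two vowels → [β] by rule 2.
/e/ stays [e].
/d/ meets the environment for rule 2 (between two vowels) → [ð].
/e/ (between /d/ and /d/): no rule targets it → [e].
/d/ (between /e/ and /o/): between two vowels, so rule 2 applies → [ð].
/o/ — not in any rule's target class → [o].
/t/ (between /o/ and /w/): rule 1 targets it, but not word-finally → unchanged [t].
/w/ — not in any rule's target class → [w].
/a/ (between /w/ and /b/): no rule targets it → [a].
/b/ (word-final) is in the target of rule 2 but the environment (between two vowels) is not met → [b].

[ɡoβeðeðotwab]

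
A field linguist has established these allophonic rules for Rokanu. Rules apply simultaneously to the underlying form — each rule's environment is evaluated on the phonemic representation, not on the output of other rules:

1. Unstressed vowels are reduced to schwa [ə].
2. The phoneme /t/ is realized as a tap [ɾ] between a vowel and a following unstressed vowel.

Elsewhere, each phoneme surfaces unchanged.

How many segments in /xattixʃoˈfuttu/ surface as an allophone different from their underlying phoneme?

4

Segments that undergo a rule: /a/ → [ə] (rule 1); /i/ → [ə] (rule 1); /o/ → [ə] (rule 1); /u/ → [ə] (rule 1).
All other segments surface unchanged.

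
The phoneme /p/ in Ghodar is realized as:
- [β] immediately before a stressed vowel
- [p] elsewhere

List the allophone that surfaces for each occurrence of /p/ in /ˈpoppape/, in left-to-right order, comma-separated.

[β], [p], [p], [p]

Occurrence 1 (position 1): immediately before a stressed vowel → [β].
Occurrence 2 (position 3): no conditioning environment matches → elsewhere allophone [p].
Occurrence 3 (position 4): no conditioning environment matches → elsewhere allophone [p].
Occurrence 4 (position 6): no conditioning environment matches → elsewhere allophone [p].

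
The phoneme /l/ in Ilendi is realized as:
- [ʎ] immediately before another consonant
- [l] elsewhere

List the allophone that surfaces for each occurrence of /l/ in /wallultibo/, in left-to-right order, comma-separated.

[ʎ], [l], [ʎ]

Occurrence 1 (position 3): immediately before another consonant → [ʎ].
Occurrence 2 (position 4): no conditioning environment matches → elsewhere allophone [l].
Occurrence 3 (position 6): immediately before another consonant → [ʎ].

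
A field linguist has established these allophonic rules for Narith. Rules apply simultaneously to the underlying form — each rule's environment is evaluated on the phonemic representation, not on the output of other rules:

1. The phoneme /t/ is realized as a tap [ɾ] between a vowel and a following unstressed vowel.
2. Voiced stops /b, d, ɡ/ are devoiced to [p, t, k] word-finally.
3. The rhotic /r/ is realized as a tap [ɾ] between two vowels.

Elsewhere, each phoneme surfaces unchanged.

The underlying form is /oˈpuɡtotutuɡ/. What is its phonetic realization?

/ɡ/ — between /u/ and /t/; rule 2 does not apply here → [ɡ].
/t/ (between /ɡ/ and /o/): rule 1 targets it, but not between a vowel and a following unstressed vowel → unchanged [t].
/t/ meets the environment for rule 1 (between a vowel and a following unstressed vowel) → [ɾ].
/t/ — between /u/ and /u/, between a vowel and a following unstressed vowel — surfaces as [ɾ] (rule 1).
Rule 2 applies to /ɡ/ (word-final: word-finally) → [k].

[oˈpuɡtoɾuɾuk]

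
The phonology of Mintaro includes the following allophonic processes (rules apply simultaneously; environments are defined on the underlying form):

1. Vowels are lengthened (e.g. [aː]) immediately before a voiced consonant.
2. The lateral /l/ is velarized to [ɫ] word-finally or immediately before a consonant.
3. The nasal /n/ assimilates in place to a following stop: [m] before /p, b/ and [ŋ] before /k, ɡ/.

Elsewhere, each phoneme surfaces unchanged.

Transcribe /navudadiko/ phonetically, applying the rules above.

/n/ (word-initial) fails the environment for rule 3, so it stays [n].
/a/ — between /n/ and /v/, before a voiced consonant — surfaces as [aː] (rule 1).
/v/ (between /a/ and /u/): no rule targets it → [v].
/u/ (between /v/ and /d/): before a voiced consonant, so rule 1 applies → [uː].
/d/ (between /u/ and /a/) is unaffected → [d].
/a/ (between /d/ and /d/) occurs before a voiced consonant → [aː] by rule 1.
/d/ (between /a/ and /i/) is unaffected → [d].
/i/ (between /d/ and /k/): rule 1 targets it, but not before a voiced consonant → unchanged [i].
/k/ — not in any rule's target class → [k].
/o/ (word-final) fails the environment for rule 1, so it stays [o].

[naːvuːdaːdiko]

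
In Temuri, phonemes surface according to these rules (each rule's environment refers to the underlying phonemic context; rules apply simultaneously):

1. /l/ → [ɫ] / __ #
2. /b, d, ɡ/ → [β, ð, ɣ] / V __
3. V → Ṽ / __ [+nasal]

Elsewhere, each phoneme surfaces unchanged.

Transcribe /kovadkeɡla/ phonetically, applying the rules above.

[kovaðkeɣla]

/k/ (word-initial): no rule targets it → [k].
/o/ (between /k/ and /v/) is in the target of rule 3 but the environment (before a nasal consonant) is not met → [o].
/v/ stays [v].
/a/ (between /v/ and /d/) fails the environment for rule 3, so it stays [a].
/d/ meets the environment for rule 2 (immediately after a vowel) → [ð].
/k/ (between /d/ and /e/) is unaffected → [k].
/e/ (between /k/ and /ɡ/) fails the environment for rule 3, so it stays [e].
/ɡ/ (between /e/ and /l/): immediately after a vowel, so rule 2 applies → [ɣ].
/l/ (between /ɡ/ and /a/) is in the target of rule 1 but the environment (word-finally) is not met → [l].
/a/ (word-final): rule 3 targets it, but not before a nasal consonant → unchanged [a].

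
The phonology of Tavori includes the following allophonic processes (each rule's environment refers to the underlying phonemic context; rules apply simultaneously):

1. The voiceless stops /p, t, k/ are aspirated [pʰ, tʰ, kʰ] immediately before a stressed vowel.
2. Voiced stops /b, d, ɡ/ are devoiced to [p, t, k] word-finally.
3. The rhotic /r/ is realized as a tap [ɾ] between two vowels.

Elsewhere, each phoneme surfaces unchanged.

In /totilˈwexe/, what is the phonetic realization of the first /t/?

[t]

/t/ (word-initial) fails the environment for rule 1, so it stays [t].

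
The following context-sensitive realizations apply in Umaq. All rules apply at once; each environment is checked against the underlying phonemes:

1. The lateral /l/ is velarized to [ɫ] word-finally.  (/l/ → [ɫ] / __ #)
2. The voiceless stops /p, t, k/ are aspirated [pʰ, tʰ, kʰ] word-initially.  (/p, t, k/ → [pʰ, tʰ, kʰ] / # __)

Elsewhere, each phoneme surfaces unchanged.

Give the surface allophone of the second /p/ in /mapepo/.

/p/ (between /e/ and /o/): rule 2 targets it, but not word-initially → unchanged [p].

[p]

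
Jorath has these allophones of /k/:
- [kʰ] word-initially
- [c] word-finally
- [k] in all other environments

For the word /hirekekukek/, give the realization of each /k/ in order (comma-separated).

Occurrence 1 (position 5): no conditioning environment matches → elsewhere allophone [k].
Occurrence 2 (position 7): no conditioning environment matches → elsewhere allophone [k].
Occurrence 3 (position 9): no conditioning environment matches → elsewhere allophone [k].
Occurrence 4 (position 11): word-finally → [c].

[k], [k], [k], [c]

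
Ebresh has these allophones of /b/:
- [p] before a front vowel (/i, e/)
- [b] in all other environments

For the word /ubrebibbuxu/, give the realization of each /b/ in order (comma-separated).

Occurrence 1 (position 2): no conditioning environment matches → elsewhere allophone [b].
Occurrence 2 (position 5): before a front vowel (/i, e/) → [p].
Occurrence 3 (position 7): no conditioning environment matches → elsewhere allophone [b].
Occurrence 4 (position 8): no conditioning environment matches → elsewhere allophone [b].

[b], [p], [b], [b]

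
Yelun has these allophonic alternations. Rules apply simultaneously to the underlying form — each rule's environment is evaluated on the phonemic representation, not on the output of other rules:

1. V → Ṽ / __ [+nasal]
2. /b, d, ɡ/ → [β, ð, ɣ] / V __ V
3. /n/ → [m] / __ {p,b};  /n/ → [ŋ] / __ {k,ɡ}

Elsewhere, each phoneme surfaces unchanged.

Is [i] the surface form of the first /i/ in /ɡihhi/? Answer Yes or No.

/i/ (between /ɡ/ and /h/) fails the environment for rule 1, so it stays [i].
The actual realization is [i], which matches [i].

Yes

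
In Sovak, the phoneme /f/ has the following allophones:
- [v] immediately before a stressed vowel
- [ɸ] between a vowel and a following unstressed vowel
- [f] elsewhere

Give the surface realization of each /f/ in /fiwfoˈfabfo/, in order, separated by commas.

Occurrence 1 (position 1): no conditioning environment matches → elsewhere allophone [f].
Occurrence 2 (position 4): no conditioning environment matches → elsewhere allophone [f].
Occurrence 3 (position 6): immediately before a stressed vowel → [v].
Occurrence 4 (position 9): no conditioning environment matches → elsewhere allophone [f].

[f], [f], [v], [f]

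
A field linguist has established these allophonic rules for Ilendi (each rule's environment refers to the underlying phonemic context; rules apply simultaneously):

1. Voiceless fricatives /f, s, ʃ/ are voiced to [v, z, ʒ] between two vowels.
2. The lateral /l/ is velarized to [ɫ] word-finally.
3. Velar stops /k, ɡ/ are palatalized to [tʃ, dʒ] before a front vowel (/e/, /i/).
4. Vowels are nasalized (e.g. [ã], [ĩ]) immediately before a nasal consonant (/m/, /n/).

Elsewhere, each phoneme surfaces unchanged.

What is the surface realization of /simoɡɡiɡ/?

/s/ (word-initial) is in the target of rule 1 but the environment (between two vowels) is not met → [s].
/i/ (between /s/ and /m/): before a nasal consonant, so rule 4 applies → [ĩ].
/o/ (between /m/ and /ɡ/) is in the target of rule 4 but the environment (before a nasal consonant) is not met → [o].
/ɡ/ (between /o/ and /ɡ/) is in the target of rule 3 but the environment (before a front vowel) is not met → [ɡ].
/ɡ/ — between /ɡ/ and /i/, before a front vowel — surfaces as [dʒ] (rule 3).
/i/ (between /ɡ/ and /ɡ/) is in the target of rule 4 but the environment (before a nasal consonant) is not met → [i].
/ɡ/ (word-final): rule 3 targets it, but not before a front vowel → unchanged [ɡ].

[sĩmoɡdʒiɡ]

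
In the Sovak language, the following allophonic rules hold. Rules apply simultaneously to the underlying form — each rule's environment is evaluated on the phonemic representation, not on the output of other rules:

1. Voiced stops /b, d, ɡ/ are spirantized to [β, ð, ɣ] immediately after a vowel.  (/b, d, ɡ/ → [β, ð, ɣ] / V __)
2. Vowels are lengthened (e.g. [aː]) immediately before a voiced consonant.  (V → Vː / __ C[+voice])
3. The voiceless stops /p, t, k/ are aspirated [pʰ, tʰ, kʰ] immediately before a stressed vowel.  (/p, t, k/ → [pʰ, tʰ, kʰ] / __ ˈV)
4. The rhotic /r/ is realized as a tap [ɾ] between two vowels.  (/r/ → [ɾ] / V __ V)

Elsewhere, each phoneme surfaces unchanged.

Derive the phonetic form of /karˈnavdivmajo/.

/k/ (word-initial) fails the environment for rule 3, so it stays [k].
/a/ — between /k/ and /r/, before a voiced consonant — surfaces as [aː] (rule 2).
/r/ (between /a/ and /n/) fails the environment for rule 4, so it stays [r].
/a/ meets the environment for rule 2 (before a voiced consonant) → [aː].
/d/ (between /v/ and /i/) is in the target of rule 1 but the environment (immediately after a vowel) is not met → [d].
/i/ — between /d/ and /v/, before a voiced consonant — surfaces as [iː] (rule 2).
/a/ (between /m/ and /j/): before a voiced consonant, so rule 2 applies → [aː].
/o/ — word-final; rule 2 does not apply here → [o].

[kaːrˈnaːvdiːvmaːjo]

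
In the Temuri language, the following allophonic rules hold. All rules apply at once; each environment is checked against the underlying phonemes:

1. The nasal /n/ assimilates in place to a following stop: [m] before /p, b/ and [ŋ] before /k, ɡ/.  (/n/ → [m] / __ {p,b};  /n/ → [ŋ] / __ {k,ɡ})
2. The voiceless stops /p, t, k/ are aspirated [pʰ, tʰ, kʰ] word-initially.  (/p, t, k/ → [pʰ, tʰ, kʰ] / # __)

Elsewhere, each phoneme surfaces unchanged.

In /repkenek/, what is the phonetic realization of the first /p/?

[p]

/p/ (between /e/ and /k/): rule 2 targets it, but not word-initially → unchanged [p].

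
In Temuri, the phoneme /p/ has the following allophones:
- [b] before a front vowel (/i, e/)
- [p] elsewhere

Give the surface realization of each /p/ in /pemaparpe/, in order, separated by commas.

Occurrence 1 (position 1): before a front vowel (/i, e/) → [b].
Occurrence 2 (position 5): no conditioning environment matches → elsewhere allophone [p].
Occurrence 3 (position 8): before a front vowel (/i, e/) → [b].

[b], [p], [b]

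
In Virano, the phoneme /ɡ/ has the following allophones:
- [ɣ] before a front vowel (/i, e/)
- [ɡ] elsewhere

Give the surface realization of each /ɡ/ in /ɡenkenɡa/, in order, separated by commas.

[ɣ], [ɡ]

Occurrence 1 (position 1): before a front vowel (/i, e/) → [ɣ].
Occurrence 2 (position 7): no conditioning environment matches → elsewhere allophone [ɡ].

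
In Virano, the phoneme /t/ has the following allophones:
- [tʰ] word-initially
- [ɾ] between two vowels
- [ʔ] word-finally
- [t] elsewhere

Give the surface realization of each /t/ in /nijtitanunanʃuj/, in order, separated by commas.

Occurrence 1 (position 4): no conditioning environment matches → elsewhere allophone [t].
Occurrence 2 (position 6): between two vowels → [ɾ].

[t], [ɾ]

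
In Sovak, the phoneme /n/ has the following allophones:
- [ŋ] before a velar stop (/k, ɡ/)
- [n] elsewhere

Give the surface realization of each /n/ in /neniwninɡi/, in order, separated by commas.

[n], [n], [n], [ŋ]

Occurrence 1 (position 1): no conditioning environment matches → elsewhere allophone [n].
Occurrence 2 (position 3): no conditioning environment matches → elsewhere allophone [n].
Occurrence 3 (position 6): no conditioning environment matches → elsewhere allophone [n].
Occurrence 4 (position 8): before a velar stop → [ŋ].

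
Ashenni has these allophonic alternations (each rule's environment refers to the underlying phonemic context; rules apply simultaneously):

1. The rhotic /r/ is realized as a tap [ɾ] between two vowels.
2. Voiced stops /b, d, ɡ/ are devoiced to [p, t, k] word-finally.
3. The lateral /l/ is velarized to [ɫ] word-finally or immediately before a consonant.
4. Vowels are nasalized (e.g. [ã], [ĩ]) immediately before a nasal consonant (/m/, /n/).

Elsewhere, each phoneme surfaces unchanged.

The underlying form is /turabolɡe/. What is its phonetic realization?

/u/ — between /t/ and /r/; rule 4 does not apply here → [u].
/r/ meets the environment for rule 1 (between two vowels) → [ɾ].
/a/ (between /r/ and /b/) fails the environment for rule 4, so it stays [a].
/b/ (between /a/ and /o/) is in the target of rule 2 but the environment (word-finally) is not met → [b].
/o/ (between /b/ and /l/) is in the target of rule 4 but the environment (before a nasal consonant) is not met → [o].
Rule 3 applies to /l/ (between /o/ and /ɡ/: word-finally or immediately before a consonant) → [ɫ].
/ɡ/ (between /l/ and /e/) is in the target of rule 2 but the environment (word-finally) is not met → [ɡ].
/e/ — word-final; rule 4 does not apply here → [e].

[tuɾaboɫɡe]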